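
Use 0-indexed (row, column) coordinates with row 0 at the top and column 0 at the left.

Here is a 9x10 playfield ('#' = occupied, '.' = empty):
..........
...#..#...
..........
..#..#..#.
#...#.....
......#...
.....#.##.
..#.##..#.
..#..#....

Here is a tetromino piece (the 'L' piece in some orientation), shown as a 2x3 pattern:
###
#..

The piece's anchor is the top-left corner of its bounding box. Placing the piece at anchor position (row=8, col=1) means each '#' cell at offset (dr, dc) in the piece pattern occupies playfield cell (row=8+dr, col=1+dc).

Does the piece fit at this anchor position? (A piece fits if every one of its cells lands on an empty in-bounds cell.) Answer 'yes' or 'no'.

Answer: no

Derivation:
Check each piece cell at anchor (8, 1):
  offset (0,0) -> (8,1): empty -> OK
  offset (0,1) -> (8,2): occupied ('#') -> FAIL
  offset (0,2) -> (8,3): empty -> OK
  offset (1,0) -> (9,1): out of bounds -> FAIL
All cells valid: no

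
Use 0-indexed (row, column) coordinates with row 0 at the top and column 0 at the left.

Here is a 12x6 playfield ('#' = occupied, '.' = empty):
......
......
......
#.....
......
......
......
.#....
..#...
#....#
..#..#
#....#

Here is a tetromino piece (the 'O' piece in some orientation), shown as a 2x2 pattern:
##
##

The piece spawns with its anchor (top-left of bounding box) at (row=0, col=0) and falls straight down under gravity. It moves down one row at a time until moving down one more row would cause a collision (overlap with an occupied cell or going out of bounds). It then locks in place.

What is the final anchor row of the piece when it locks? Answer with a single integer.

Answer: 1

Derivation:
Spawn at (row=0, col=0). Try each row:
  row 0: fits
  row 1: fits
  row 2: blocked -> lock at row 1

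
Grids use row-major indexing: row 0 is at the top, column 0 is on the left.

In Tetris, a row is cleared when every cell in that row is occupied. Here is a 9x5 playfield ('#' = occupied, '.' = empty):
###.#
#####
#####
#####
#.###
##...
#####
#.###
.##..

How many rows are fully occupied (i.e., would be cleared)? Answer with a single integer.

Check each row:
  row 0: 1 empty cell -> not full
  row 1: 0 empty cells -> FULL (clear)
  row 2: 0 empty cells -> FULL (clear)
  row 3: 0 empty cells -> FULL (clear)
  row 4: 1 empty cell -> not full
  row 5: 3 empty cells -> not full
  row 6: 0 empty cells -> FULL (clear)
  row 7: 1 empty cell -> not full
  row 8: 3 empty cells -> not full
Total rows cleared: 4

Answer: 4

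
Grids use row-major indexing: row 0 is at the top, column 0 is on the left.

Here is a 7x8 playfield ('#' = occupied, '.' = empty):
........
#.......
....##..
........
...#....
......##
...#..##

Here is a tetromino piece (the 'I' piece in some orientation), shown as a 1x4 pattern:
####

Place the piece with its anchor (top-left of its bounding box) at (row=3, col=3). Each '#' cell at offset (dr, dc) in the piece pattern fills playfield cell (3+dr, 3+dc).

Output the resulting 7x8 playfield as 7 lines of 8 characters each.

Answer: ........
#.......
....##..
...####.
...#....
......##
...#..##

Derivation:
Fill (3+0,3+0) = (3,3)
Fill (3+0,3+1) = (3,4)
Fill (3+0,3+2) = (3,5)
Fill (3+0,3+3) = (3,6)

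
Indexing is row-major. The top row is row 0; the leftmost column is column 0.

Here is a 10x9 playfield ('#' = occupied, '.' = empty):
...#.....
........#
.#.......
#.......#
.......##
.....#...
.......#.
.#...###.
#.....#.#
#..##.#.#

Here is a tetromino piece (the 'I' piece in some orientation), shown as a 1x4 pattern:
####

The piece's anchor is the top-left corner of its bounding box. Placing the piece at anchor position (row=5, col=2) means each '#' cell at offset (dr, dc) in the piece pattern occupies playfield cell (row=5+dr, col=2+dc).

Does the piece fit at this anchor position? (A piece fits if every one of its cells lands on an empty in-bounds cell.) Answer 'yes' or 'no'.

Check each piece cell at anchor (5, 2):
  offset (0,0) -> (5,2): empty -> OK
  offset (0,1) -> (5,3): empty -> OK
  offset (0,2) -> (5,4): empty -> OK
  offset (0,3) -> (5,5): occupied ('#') -> FAIL
All cells valid: no

Answer: no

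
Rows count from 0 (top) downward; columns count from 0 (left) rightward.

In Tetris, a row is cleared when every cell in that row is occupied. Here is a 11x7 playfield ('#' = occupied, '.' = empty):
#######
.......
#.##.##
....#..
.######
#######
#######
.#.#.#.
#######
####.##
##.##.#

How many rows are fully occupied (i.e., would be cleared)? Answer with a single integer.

Answer: 4

Derivation:
Check each row:
  row 0: 0 empty cells -> FULL (clear)
  row 1: 7 empty cells -> not full
  row 2: 2 empty cells -> not full
  row 3: 6 empty cells -> not full
  row 4: 1 empty cell -> not full
  row 5: 0 empty cells -> FULL (clear)
  row 6: 0 empty cells -> FULL (clear)
  row 7: 4 empty cells -> not full
  row 8: 0 empty cells -> FULL (clear)
  row 9: 1 empty cell -> not full
  row 10: 2 empty cells -> not full
Total rows cleared: 4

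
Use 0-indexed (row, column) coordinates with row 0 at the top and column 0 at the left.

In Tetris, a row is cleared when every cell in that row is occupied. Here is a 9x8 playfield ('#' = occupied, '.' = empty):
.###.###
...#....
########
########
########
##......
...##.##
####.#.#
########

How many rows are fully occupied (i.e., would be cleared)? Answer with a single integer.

Check each row:
  row 0: 2 empty cells -> not full
  row 1: 7 empty cells -> not full
  row 2: 0 empty cells -> FULL (clear)
  row 3: 0 empty cells -> FULL (clear)
  row 4: 0 empty cells -> FULL (clear)
  row 5: 6 empty cells -> not full
  row 6: 4 empty cells -> not full
  row 7: 2 empty cells -> not full
  row 8: 0 empty cells -> FULL (clear)
Total rows cleared: 4

Answer: 4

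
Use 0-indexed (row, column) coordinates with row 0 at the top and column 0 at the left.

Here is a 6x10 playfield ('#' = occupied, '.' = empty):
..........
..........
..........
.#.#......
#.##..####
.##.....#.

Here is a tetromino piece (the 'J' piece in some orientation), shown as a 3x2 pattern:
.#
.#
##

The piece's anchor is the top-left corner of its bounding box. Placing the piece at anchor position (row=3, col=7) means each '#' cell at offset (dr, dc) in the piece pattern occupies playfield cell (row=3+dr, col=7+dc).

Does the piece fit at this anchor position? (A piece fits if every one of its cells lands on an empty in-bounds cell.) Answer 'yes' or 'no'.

Check each piece cell at anchor (3, 7):
  offset (0,1) -> (3,8): empty -> OK
  offset (1,1) -> (4,8): occupied ('#') -> FAIL
  offset (2,0) -> (5,7): empty -> OK
  offset (2,1) -> (5,8): occupied ('#') -> FAIL
All cells valid: no

Answer: no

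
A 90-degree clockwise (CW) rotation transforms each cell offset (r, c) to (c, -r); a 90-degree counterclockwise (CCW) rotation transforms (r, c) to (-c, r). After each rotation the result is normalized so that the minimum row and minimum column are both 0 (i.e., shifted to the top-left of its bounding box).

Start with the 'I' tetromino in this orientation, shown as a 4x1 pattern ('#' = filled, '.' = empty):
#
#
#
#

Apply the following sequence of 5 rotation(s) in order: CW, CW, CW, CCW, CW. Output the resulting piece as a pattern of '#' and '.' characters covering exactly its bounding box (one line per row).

Answer: ####

Derivation:
Start:
#
#
#
#
After rotation 1 (CW):
####
After rotation 2 (CW):
#
#
#
#
After rotation 3 (CW):
####
After rotation 4 (CCW):
#
#
#
#
After rotation 5 (CW):
####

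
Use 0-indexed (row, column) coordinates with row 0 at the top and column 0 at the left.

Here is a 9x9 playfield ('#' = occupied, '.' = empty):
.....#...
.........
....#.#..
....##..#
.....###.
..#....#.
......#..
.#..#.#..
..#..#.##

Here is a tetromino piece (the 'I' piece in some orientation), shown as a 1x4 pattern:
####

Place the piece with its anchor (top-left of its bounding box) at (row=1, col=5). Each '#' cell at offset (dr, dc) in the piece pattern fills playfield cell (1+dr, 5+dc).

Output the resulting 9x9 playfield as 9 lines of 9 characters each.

Answer: .....#...
.....####
....#.#..
....##..#
.....###.
..#....#.
......#..
.#..#.#..
..#..#.##

Derivation:
Fill (1+0,5+0) = (1,5)
Fill (1+0,5+1) = (1,6)
Fill (1+0,5+2) = (1,7)
Fill (1+0,5+3) = (1,8)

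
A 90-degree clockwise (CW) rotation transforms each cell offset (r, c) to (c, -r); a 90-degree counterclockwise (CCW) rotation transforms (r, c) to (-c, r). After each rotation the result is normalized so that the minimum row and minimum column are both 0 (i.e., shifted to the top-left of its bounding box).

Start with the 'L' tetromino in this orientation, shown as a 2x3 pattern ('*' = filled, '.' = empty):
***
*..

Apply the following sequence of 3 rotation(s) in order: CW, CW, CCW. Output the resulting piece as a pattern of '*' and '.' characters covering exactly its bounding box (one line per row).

Start:
***
*..
After rotation 1 (CW):
**
.*
.*
After rotation 2 (CW):
..*
***
After rotation 3 (CCW):
**
.*
.*

Answer: **
.*
.*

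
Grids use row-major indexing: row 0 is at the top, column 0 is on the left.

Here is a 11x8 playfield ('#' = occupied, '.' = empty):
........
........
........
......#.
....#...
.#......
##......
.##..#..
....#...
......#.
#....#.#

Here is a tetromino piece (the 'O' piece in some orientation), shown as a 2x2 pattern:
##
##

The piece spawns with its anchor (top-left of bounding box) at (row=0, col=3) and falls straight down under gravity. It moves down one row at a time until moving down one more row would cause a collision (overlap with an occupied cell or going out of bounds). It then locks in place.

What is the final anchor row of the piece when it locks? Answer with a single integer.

Answer: 2

Derivation:
Spawn at (row=0, col=3). Try each row:
  row 0: fits
  row 1: fits
  row 2: fits
  row 3: blocked -> lock at row 2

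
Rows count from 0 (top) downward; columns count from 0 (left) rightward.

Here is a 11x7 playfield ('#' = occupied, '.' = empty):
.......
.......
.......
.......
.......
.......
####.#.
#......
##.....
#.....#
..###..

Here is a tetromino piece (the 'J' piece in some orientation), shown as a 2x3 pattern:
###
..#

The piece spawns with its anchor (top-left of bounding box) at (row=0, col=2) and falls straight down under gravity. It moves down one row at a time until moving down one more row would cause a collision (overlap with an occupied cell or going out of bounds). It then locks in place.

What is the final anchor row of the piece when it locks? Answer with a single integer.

Answer: 5

Derivation:
Spawn at (row=0, col=2). Try each row:
  row 0: fits
  row 1: fits
  row 2: fits
  row 3: fits
  row 4: fits
  row 5: fits
  row 6: blocked -> lock at row 5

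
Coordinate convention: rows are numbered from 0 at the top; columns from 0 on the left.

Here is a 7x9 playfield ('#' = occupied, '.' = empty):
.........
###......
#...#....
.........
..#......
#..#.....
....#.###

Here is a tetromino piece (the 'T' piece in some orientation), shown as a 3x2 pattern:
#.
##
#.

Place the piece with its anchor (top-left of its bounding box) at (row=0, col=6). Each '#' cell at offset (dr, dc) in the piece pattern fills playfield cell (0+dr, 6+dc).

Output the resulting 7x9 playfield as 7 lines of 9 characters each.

Fill (0+0,6+0) = (0,6)
Fill (0+1,6+0) = (1,6)
Fill (0+1,6+1) = (1,7)
Fill (0+2,6+0) = (2,6)

Answer: ......#..
###...##.
#...#.#..
.........
..#......
#..#.....
....#.###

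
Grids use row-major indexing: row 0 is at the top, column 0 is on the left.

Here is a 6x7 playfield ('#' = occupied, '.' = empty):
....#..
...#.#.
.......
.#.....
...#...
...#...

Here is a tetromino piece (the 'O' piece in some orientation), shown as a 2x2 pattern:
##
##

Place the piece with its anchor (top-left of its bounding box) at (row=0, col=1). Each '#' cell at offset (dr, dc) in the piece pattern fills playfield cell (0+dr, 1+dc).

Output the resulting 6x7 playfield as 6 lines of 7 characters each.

Answer: .##.#..
.###.#.
.......
.#.....
...#...
...#...

Derivation:
Fill (0+0,1+0) = (0,1)
Fill (0+0,1+1) = (0,2)
Fill (0+1,1+0) = (1,1)
Fill (0+1,1+1) = (1,2)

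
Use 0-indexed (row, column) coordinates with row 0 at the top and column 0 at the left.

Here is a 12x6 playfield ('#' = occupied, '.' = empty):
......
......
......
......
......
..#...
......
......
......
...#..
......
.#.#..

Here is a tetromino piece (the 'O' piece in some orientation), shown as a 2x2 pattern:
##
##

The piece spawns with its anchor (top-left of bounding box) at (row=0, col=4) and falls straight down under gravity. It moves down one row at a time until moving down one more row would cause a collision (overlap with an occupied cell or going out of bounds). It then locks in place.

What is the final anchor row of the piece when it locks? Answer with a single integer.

Answer: 10

Derivation:
Spawn at (row=0, col=4). Try each row:
  row 0: fits
  row 1: fits
  row 2: fits
  row 3: fits
  row 4: fits
  row 5: fits
  row 6: fits
  row 7: fits
  row 8: fits
  row 9: fits
  row 10: fits
  row 11: blocked -> lock at row 10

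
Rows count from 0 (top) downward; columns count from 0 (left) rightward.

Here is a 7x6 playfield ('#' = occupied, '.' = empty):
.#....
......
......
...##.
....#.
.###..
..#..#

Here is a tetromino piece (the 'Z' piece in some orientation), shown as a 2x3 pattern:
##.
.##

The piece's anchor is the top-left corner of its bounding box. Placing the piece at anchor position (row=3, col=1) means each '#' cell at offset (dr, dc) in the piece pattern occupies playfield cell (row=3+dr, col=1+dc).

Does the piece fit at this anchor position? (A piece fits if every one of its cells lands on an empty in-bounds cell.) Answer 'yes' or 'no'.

Check each piece cell at anchor (3, 1):
  offset (0,0) -> (3,1): empty -> OK
  offset (0,1) -> (3,2): empty -> OK
  offset (1,1) -> (4,2): empty -> OK
  offset (1,2) -> (4,3): empty -> OK
All cells valid: yes

Answer: yes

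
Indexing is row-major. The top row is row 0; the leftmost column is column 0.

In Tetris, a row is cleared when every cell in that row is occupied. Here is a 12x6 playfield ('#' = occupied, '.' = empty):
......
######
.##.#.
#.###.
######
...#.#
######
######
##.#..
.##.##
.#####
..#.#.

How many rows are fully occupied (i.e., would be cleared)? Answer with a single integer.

Check each row:
  row 0: 6 empty cells -> not full
  row 1: 0 empty cells -> FULL (clear)
  row 2: 3 empty cells -> not full
  row 3: 2 empty cells -> not full
  row 4: 0 empty cells -> FULL (clear)
  row 5: 4 empty cells -> not full
  row 6: 0 empty cells -> FULL (clear)
  row 7: 0 empty cells -> FULL (clear)
  row 8: 3 empty cells -> not full
  row 9: 2 empty cells -> not full
  row 10: 1 empty cell -> not full
  row 11: 4 empty cells -> not full
Total rows cleared: 4

Answer: 4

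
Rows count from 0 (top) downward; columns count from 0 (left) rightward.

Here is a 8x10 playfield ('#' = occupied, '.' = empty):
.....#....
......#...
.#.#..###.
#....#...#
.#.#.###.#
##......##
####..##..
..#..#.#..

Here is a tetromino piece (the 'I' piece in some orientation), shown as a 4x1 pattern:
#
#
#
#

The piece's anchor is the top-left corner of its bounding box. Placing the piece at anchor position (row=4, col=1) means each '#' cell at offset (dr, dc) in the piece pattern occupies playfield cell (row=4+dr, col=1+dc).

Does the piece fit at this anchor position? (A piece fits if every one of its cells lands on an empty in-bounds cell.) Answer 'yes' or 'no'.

Answer: no

Derivation:
Check each piece cell at anchor (4, 1):
  offset (0,0) -> (4,1): occupied ('#') -> FAIL
  offset (1,0) -> (5,1): occupied ('#') -> FAIL
  offset (2,0) -> (6,1): occupied ('#') -> FAIL
  offset (3,0) -> (7,1): empty -> OK
All cells valid: no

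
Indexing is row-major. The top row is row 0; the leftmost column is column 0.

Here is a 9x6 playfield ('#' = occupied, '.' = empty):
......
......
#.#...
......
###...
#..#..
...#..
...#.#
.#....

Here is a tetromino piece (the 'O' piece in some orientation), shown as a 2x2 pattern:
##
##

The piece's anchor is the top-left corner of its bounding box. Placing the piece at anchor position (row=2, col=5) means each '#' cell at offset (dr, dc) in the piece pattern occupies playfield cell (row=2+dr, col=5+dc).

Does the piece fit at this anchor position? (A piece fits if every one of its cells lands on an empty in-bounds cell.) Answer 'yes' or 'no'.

Check each piece cell at anchor (2, 5):
  offset (0,0) -> (2,5): empty -> OK
  offset (0,1) -> (2,6): out of bounds -> FAIL
  offset (1,0) -> (3,5): empty -> OK
  offset (1,1) -> (3,6): out of bounds -> FAIL
All cells valid: no

Answer: no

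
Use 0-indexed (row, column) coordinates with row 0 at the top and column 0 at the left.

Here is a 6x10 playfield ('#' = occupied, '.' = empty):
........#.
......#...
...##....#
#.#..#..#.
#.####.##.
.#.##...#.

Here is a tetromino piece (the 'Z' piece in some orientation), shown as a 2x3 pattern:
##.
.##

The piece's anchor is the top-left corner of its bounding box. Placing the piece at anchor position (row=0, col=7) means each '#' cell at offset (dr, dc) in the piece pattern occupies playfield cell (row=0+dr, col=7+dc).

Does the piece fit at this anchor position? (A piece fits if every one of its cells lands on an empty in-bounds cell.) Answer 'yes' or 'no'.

Answer: no

Derivation:
Check each piece cell at anchor (0, 7):
  offset (0,0) -> (0,7): empty -> OK
  offset (0,1) -> (0,8): occupied ('#') -> FAIL
  offset (1,1) -> (1,8): empty -> OK
  offset (1,2) -> (1,9): empty -> OK
All cells valid: no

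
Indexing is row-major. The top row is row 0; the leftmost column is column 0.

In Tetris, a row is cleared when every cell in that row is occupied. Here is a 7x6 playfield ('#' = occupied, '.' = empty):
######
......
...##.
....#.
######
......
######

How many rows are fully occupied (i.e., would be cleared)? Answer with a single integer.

Answer: 3

Derivation:
Check each row:
  row 0: 0 empty cells -> FULL (clear)
  row 1: 6 empty cells -> not full
  row 2: 4 empty cells -> not full
  row 3: 5 empty cells -> not full
  row 4: 0 empty cells -> FULL (clear)
  row 5: 6 empty cells -> not full
  row 6: 0 empty cells -> FULL (clear)
Total rows cleared: 3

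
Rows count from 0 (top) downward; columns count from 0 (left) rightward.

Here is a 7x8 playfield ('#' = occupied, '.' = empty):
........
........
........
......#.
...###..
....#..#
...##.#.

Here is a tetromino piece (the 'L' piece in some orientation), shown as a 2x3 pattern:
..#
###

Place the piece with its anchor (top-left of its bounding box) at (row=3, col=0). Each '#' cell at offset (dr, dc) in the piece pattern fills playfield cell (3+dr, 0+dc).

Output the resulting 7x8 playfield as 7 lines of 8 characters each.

Fill (3+0,0+2) = (3,2)
Fill (3+1,0+0) = (4,0)
Fill (3+1,0+1) = (4,1)
Fill (3+1,0+2) = (4,2)

Answer: ........
........
........
..#...#.
######..
....#..#
...##.#.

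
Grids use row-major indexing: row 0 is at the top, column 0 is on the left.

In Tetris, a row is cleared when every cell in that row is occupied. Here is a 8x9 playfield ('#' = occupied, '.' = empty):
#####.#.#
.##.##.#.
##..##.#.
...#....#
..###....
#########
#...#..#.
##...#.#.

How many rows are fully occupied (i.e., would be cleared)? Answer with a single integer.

Check each row:
  row 0: 2 empty cells -> not full
  row 1: 4 empty cells -> not full
  row 2: 4 empty cells -> not full
  row 3: 7 empty cells -> not full
  row 4: 6 empty cells -> not full
  row 5: 0 empty cells -> FULL (clear)
  row 6: 6 empty cells -> not full
  row 7: 5 empty cells -> not full
Total rows cleared: 1

Answer: 1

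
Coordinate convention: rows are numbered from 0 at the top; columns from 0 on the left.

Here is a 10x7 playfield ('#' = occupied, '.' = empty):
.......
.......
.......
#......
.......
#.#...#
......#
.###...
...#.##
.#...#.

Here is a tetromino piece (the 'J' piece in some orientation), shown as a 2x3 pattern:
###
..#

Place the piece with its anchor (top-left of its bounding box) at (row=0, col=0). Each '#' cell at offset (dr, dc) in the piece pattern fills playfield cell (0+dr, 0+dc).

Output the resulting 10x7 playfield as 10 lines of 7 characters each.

Fill (0+0,0+0) = (0,0)
Fill (0+0,0+1) = (0,1)
Fill (0+0,0+2) = (0,2)
Fill (0+1,0+2) = (1,2)

Answer: ###....
..#....
.......
#......
.......
#.#...#
......#
.###...
...#.##
.#...#.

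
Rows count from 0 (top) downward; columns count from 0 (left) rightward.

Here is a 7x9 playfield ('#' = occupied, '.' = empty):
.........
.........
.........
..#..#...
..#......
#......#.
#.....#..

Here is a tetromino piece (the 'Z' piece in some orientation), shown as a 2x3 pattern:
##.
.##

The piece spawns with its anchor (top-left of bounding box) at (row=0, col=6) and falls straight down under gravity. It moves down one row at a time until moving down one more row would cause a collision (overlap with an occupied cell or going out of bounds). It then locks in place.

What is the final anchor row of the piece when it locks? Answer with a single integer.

Spawn at (row=0, col=6). Try each row:
  row 0: fits
  row 1: fits
  row 2: fits
  row 3: fits
  row 4: blocked -> lock at row 3

Answer: 3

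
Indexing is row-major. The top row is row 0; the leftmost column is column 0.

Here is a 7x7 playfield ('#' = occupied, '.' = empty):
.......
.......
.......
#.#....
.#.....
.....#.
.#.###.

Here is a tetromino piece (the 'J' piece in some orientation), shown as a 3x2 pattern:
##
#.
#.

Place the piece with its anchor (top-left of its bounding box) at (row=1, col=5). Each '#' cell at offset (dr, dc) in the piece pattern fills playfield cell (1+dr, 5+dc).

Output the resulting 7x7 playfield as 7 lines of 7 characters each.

Fill (1+0,5+0) = (1,5)
Fill (1+0,5+1) = (1,6)
Fill (1+1,5+0) = (2,5)
Fill (1+2,5+0) = (3,5)

Answer: .......
.....##
.....#.
#.#..#.
.#.....
.....#.
.#.###.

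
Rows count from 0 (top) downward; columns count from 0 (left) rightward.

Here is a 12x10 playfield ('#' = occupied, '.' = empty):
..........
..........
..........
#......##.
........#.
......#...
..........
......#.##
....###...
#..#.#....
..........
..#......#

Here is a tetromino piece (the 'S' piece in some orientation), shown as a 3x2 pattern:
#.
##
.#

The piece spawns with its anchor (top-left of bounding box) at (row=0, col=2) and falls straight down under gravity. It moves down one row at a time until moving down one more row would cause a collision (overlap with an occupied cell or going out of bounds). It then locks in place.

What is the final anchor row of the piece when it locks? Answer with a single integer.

Spawn at (row=0, col=2). Try each row:
  row 0: fits
  row 1: fits
  row 2: fits
  row 3: fits
  row 4: fits
  row 5: fits
  row 6: fits
  row 7: blocked -> lock at row 6

Answer: 6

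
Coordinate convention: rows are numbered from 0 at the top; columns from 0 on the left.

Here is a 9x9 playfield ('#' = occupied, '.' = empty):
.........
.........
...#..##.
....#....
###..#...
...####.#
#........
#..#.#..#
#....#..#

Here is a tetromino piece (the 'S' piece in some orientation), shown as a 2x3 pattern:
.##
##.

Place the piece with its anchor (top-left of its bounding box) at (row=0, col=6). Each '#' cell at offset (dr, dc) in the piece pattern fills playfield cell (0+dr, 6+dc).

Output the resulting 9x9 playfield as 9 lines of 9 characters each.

Fill (0+0,6+1) = (0,7)
Fill (0+0,6+2) = (0,8)
Fill (0+1,6+0) = (1,6)
Fill (0+1,6+1) = (1,7)

Answer: .......##
......##.
...#..##.
....#....
###..#...
...####.#
#........
#..#.#..#
#....#..#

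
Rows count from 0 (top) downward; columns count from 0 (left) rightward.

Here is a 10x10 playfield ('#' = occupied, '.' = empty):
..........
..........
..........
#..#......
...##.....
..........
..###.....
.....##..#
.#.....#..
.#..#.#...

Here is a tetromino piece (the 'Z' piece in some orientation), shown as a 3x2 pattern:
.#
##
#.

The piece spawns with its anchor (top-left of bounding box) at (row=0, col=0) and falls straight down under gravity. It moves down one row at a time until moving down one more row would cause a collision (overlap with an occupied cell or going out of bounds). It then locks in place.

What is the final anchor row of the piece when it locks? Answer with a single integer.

Answer: 0

Derivation:
Spawn at (row=0, col=0). Try each row:
  row 0: fits
  row 1: blocked -> lock at row 0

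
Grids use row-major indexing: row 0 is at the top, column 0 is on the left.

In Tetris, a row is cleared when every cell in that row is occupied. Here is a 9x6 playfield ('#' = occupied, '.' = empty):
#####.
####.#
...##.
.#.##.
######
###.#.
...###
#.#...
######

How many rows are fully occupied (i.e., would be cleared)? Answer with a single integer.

Answer: 2

Derivation:
Check each row:
  row 0: 1 empty cell -> not full
  row 1: 1 empty cell -> not full
  row 2: 4 empty cells -> not full
  row 3: 3 empty cells -> not full
  row 4: 0 empty cells -> FULL (clear)
  row 5: 2 empty cells -> not full
  row 6: 3 empty cells -> not full
  row 7: 4 empty cells -> not full
  row 8: 0 empty cells -> FULL (clear)
Total rows cleared: 2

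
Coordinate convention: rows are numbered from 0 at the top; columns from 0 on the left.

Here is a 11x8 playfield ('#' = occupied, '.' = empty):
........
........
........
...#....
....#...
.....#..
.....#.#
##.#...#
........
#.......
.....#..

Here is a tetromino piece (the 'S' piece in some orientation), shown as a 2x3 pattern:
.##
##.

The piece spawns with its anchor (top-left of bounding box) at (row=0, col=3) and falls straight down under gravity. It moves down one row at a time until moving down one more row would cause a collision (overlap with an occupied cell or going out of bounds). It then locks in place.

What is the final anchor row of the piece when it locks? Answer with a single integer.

Spawn at (row=0, col=3). Try each row:
  row 0: fits
  row 1: fits
  row 2: blocked -> lock at row 1

Answer: 1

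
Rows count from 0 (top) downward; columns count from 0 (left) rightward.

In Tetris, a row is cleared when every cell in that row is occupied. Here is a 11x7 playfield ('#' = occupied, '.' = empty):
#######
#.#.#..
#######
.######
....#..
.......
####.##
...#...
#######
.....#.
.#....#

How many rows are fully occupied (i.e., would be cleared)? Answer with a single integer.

Check each row:
  row 0: 0 empty cells -> FULL (clear)
  row 1: 4 empty cells -> not full
  row 2: 0 empty cells -> FULL (clear)
  row 3: 1 empty cell -> not full
  row 4: 6 empty cells -> not full
  row 5: 7 empty cells -> not full
  row 6: 1 empty cell -> not full
  row 7: 6 empty cells -> not full
  row 8: 0 empty cells -> FULL (clear)
  row 9: 6 empty cells -> not full
  row 10: 5 empty cells -> not full
Total rows cleared: 3

Answer: 3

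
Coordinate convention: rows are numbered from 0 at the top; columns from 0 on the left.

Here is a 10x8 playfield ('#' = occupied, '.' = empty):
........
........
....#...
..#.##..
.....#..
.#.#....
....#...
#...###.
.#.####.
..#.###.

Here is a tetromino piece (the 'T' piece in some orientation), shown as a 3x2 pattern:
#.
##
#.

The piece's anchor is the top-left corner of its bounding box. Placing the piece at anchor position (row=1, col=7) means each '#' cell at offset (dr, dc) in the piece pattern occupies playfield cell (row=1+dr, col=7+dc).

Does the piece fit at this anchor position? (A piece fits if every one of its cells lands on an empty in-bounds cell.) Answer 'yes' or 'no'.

Answer: no

Derivation:
Check each piece cell at anchor (1, 7):
  offset (0,0) -> (1,7): empty -> OK
  offset (1,0) -> (2,7): empty -> OK
  offset (1,1) -> (2,8): out of bounds -> FAIL
  offset (2,0) -> (3,7): empty -> OK
All cells valid: no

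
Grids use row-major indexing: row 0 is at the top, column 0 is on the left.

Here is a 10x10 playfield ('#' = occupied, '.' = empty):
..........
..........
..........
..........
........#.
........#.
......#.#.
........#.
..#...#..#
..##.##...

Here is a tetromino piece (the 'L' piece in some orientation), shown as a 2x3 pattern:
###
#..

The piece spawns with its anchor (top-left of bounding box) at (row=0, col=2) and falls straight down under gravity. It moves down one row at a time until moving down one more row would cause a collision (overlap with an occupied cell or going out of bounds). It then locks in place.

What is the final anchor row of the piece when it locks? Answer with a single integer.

Spawn at (row=0, col=2). Try each row:
  row 0: fits
  row 1: fits
  row 2: fits
  row 3: fits
  row 4: fits
  row 5: fits
  row 6: fits
  row 7: blocked -> lock at row 6

Answer: 6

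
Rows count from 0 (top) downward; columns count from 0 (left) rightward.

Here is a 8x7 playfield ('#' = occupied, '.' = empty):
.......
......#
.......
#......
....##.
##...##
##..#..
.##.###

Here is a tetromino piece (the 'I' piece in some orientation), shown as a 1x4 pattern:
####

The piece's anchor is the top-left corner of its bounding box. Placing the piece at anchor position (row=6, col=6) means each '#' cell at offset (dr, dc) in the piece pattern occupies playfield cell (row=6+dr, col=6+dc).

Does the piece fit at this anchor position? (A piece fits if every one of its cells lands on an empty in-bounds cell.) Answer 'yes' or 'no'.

Answer: no

Derivation:
Check each piece cell at anchor (6, 6):
  offset (0,0) -> (6,6): empty -> OK
  offset (0,1) -> (6,7): out of bounds -> FAIL
  offset (0,2) -> (6,8): out of bounds -> FAIL
  offset (0,3) -> (6,9): out of bounds -> FAIL
All cells valid: no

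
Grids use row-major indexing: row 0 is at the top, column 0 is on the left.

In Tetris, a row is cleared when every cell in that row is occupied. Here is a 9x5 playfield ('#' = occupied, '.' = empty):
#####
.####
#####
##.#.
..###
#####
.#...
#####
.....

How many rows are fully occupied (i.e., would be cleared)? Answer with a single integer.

Check each row:
  row 0: 0 empty cells -> FULL (clear)
  row 1: 1 empty cell -> not full
  row 2: 0 empty cells -> FULL (clear)
  row 3: 2 empty cells -> not full
  row 4: 2 empty cells -> not full
  row 5: 0 empty cells -> FULL (clear)
  row 6: 4 empty cells -> not full
  row 7: 0 empty cells -> FULL (clear)
  row 8: 5 empty cells -> not full
Total rows cleared: 4

Answer: 4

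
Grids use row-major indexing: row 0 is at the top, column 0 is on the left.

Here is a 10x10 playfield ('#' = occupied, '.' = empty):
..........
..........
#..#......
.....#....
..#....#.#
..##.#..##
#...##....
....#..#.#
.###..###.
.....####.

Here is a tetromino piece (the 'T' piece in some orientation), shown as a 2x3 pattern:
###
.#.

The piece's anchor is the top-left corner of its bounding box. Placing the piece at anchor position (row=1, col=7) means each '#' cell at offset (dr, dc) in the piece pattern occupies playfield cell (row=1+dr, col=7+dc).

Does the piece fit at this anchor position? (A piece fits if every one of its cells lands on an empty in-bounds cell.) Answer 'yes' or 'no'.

Answer: yes

Derivation:
Check each piece cell at anchor (1, 7):
  offset (0,0) -> (1,7): empty -> OK
  offset (0,1) -> (1,8): empty -> OK
  offset (0,2) -> (1,9): empty -> OK
  offset (1,1) -> (2,8): empty -> OK
All cells valid: yes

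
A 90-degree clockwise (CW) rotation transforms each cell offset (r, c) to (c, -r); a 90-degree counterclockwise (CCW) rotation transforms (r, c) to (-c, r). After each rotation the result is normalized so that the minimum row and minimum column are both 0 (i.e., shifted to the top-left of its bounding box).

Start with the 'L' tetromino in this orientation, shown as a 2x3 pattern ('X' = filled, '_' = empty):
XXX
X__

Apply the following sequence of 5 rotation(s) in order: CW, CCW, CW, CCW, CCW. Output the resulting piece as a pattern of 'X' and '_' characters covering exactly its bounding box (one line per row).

Answer: X_
X_
XX

Derivation:
Start:
XXX
X__
After rotation 1 (CW):
XX
_X
_X
After rotation 2 (CCW):
XXX
X__
After rotation 3 (CW):
XX
_X
_X
After rotation 4 (CCW):
XXX
X__
After rotation 5 (CCW):
X_
X_
XX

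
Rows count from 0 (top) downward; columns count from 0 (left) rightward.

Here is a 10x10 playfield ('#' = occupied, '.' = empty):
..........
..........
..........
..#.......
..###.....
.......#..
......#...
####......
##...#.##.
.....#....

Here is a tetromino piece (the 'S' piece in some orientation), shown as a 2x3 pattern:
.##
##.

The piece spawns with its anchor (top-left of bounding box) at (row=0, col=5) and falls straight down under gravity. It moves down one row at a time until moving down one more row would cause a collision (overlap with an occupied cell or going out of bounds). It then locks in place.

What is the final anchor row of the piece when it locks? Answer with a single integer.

Answer: 4

Derivation:
Spawn at (row=0, col=5). Try each row:
  row 0: fits
  row 1: fits
  row 2: fits
  row 3: fits
  row 4: fits
  row 5: blocked -> lock at row 4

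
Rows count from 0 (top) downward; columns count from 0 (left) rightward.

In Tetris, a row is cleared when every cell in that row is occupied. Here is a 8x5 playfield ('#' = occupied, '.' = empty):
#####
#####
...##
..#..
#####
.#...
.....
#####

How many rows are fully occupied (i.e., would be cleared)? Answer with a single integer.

Check each row:
  row 0: 0 empty cells -> FULL (clear)
  row 1: 0 empty cells -> FULL (clear)
  row 2: 3 empty cells -> not full
  row 3: 4 empty cells -> not full
  row 4: 0 empty cells -> FULL (clear)
  row 5: 4 empty cells -> not full
  row 6: 5 empty cells -> not full
  row 7: 0 empty cells -> FULL (clear)
Total rows cleared: 4

Answer: 4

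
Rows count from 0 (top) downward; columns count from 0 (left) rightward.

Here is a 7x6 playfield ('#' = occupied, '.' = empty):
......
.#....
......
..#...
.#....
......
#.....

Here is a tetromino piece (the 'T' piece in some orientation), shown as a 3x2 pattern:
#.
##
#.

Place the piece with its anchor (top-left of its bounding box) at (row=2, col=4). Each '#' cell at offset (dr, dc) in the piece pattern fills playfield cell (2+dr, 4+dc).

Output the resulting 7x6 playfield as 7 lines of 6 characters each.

Fill (2+0,4+0) = (2,4)
Fill (2+1,4+0) = (3,4)
Fill (2+1,4+1) = (3,5)
Fill (2+2,4+0) = (4,4)

Answer: ......
.#....
....#.
..#.##
.#..#.
......
#.....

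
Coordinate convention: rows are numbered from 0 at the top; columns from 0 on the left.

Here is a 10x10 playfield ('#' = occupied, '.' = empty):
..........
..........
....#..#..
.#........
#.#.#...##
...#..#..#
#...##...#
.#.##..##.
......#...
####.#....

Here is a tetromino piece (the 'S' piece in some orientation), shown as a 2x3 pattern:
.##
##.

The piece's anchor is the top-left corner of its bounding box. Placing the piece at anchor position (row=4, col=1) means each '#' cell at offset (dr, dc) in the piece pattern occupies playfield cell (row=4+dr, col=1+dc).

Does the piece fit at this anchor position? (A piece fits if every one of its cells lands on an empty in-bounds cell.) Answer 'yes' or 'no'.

Check each piece cell at anchor (4, 1):
  offset (0,1) -> (4,2): occupied ('#') -> FAIL
  offset (0,2) -> (4,3): empty -> OK
  offset (1,0) -> (5,1): empty -> OK
  offset (1,1) -> (5,2): empty -> OK
All cells valid: no

Answer: no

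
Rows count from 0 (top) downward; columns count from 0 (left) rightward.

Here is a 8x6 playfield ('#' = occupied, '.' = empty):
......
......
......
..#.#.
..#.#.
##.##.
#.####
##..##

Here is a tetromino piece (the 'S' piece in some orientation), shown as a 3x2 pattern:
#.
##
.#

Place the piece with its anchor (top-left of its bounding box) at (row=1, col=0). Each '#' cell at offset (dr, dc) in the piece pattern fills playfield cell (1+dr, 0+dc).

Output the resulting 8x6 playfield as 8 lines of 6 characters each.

Answer: ......
#.....
##....
.##.#.
..#.#.
##.##.
#.####
##..##

Derivation:
Fill (1+0,0+0) = (1,0)
Fill (1+1,0+0) = (2,0)
Fill (1+1,0+1) = (2,1)
Fill (1+2,0+1) = (3,1)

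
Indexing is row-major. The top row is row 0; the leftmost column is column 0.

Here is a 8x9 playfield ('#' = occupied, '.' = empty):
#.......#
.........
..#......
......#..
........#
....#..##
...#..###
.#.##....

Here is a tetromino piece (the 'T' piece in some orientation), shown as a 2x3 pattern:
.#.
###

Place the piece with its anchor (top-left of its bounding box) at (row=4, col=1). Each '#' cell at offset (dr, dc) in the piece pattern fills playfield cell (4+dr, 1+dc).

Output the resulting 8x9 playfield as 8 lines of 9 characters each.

Answer: #.......#
.........
..#......
......#..
..#.....#
.####..##
...#..###
.#.##....

Derivation:
Fill (4+0,1+1) = (4,2)
Fill (4+1,1+0) = (5,1)
Fill (4+1,1+1) = (5,2)
Fill (4+1,1+2) = (5,3)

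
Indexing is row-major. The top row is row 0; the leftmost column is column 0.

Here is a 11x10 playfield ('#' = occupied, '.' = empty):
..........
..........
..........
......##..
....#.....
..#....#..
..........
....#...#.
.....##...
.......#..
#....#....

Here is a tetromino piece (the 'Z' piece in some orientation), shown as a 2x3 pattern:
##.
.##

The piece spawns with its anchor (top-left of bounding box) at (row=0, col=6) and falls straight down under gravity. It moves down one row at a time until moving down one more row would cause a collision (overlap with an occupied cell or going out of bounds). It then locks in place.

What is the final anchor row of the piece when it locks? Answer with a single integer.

Answer: 1

Derivation:
Spawn at (row=0, col=6). Try each row:
  row 0: fits
  row 1: fits
  row 2: blocked -> lock at row 1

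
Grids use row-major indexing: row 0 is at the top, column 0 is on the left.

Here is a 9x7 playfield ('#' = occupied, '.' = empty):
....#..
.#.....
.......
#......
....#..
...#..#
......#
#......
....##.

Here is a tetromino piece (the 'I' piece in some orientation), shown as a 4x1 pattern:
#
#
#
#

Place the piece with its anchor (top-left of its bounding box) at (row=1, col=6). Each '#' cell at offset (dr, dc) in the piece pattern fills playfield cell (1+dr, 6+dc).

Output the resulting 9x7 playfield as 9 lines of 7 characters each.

Fill (1+0,6+0) = (1,6)
Fill (1+1,6+0) = (2,6)
Fill (1+2,6+0) = (3,6)
Fill (1+3,6+0) = (4,6)

Answer: ....#..
.#....#
......#
#.....#
....#.#
...#..#
......#
#......
....##.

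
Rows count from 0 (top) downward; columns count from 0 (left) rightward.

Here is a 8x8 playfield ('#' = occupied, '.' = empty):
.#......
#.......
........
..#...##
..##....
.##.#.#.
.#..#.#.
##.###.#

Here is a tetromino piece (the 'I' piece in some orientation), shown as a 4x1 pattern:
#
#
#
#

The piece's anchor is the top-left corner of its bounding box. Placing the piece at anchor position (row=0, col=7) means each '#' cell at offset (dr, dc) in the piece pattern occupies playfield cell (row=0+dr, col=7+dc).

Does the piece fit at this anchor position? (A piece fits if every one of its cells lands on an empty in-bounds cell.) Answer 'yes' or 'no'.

Check each piece cell at anchor (0, 7):
  offset (0,0) -> (0,7): empty -> OK
  offset (1,0) -> (1,7): empty -> OK
  offset (2,0) -> (2,7): empty -> OK
  offset (3,0) -> (3,7): occupied ('#') -> FAIL
All cells valid: no

Answer: no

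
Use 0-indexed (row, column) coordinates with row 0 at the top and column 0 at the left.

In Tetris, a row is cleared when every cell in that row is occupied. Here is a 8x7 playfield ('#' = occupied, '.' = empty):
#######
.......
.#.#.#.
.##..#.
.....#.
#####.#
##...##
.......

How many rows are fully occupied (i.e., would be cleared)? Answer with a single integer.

Check each row:
  row 0: 0 empty cells -> FULL (clear)
  row 1: 7 empty cells -> not full
  row 2: 4 empty cells -> not full
  row 3: 4 empty cells -> not full
  row 4: 6 empty cells -> not full
  row 5: 1 empty cell -> not full
  row 6: 3 empty cells -> not full
  row 7: 7 empty cells -> not full
Total rows cleared: 1

Answer: 1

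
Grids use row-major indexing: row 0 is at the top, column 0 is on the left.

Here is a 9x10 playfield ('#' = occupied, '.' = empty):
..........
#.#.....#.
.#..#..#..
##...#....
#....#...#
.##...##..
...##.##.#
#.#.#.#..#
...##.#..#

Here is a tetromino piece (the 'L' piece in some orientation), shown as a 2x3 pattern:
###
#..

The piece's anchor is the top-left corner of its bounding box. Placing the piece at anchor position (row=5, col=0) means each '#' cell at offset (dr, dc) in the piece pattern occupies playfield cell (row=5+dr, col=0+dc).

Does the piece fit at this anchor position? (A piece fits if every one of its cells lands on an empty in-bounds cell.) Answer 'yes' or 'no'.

Check each piece cell at anchor (5, 0):
  offset (0,0) -> (5,0): empty -> OK
  offset (0,1) -> (5,1): occupied ('#') -> FAIL
  offset (0,2) -> (5,2): occupied ('#') -> FAIL
  offset (1,0) -> (6,0): empty -> OK
All cells valid: no

Answer: no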